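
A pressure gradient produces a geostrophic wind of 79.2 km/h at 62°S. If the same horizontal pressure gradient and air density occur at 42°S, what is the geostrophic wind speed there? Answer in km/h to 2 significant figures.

With the same pressure gradient and density, V_g ∝ 1/f ∝ 1/sin φ.
V₂ = V₁ · sin φ₁ / sin φ₂ = 79.2 × sin 62° / sin 42°
V₂ = 79.2 × 0.8829/0.6691 = 100 km/h

100 km/h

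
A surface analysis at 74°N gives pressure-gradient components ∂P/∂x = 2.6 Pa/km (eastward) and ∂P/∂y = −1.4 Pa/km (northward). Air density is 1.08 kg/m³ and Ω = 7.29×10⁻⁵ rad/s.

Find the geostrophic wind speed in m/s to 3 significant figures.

19.5 m/s

Coriolis parameter at 74°N:
f = 2Ω sin φ = 2 × 7.29×10⁻⁵ × sin 74° = 1.40×10⁻⁴ s⁻¹
Component geostrophic relations (x east, y north):
u_g = −(1/(fρ)) ∂P/∂y,  v_g = (1/(fρ)) ∂P/∂x
u_g = −(−1.4×10⁻³)/(1.40×10⁻⁴ × 1.08) = 9.25 m/s;  v_g = (2.6×10⁻³)/(1.40×10⁻⁴ × 1.08) = 17.2 m/s
|V_g| = √(u_g² + v_g²) = 19.5 m/s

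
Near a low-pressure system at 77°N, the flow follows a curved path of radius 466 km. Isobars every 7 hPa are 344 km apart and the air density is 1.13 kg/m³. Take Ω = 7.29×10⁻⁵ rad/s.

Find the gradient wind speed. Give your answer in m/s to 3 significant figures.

Coriolis parameter at 77°N:
f = 2Ω sin φ = 2 × 7.29×10⁻⁵ × sin 77° = 1.42×10⁻⁴ s⁻¹
Pressure gradient: |∂P/∂n| = 700 Pa / 344000 m = 2.03×10⁻³ Pa/m
Geostrophic speed: V_g = |∂P/∂n|/(fρ) = 2.03×10⁻³/(1.42×10⁻⁴ × 1.13) = 12.7 m/s
Around a low, centrifugal force acts outward with Coriolis, so pressure-gradient force balances both:
(1/ρ)|∂P/∂n| = fV + V²/R  →  V² + fR·V − fR·V_g = 0
With fR = 1.42×10⁻⁴ × 466×10³ m = 66.2 m/s:
V = [−fR + √((fR)² + 4 fR V_g)]/2 = [−66.2 + √(66.2² + 4×66.2×12.7)]/2 = 10.9 m/s
Subgeostrophic (V < V_g = 12.7 m/s), as expected around a low.

10.9 m/s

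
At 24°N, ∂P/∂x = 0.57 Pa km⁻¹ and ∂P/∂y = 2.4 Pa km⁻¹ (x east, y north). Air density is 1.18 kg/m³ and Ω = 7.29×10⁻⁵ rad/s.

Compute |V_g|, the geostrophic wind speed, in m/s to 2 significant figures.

35 m/s

Coriolis parameter at 24°N:
f = 2Ω sin φ = 2 × 7.29×10⁻⁵ × sin 24° = 5.93×10⁻⁵ s⁻¹
Component geostrophic relations (x east, y north):
u_g = −(1/(fρ)) ∂P/∂y,  v_g = (1/(fρ)) ∂P/∂x
u_g = −(2.4×10⁻³)/(5.93×10⁻⁵ × 1.18) = −34.3 m/s;  v_g = (0.57×10⁻³)/(5.93×10⁻⁵ × 1.18) = 8.15 m/s
|V_g| = √(u_g² + v_g²) = 35.3 m/s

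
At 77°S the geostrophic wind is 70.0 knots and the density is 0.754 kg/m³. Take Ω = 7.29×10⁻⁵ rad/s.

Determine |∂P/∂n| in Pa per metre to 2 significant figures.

Coriolis parameter at 77°S:
f = 2Ω sin φ = 2 × 7.29×10⁻⁵ × sin 77° = 1.42×10⁻⁴ s⁻¹
Wind speed in SI: 70.0 knots = 36.0 m/s
Geostrophic balance rearranged: |∂P/∂n| = f ρ V_g
|∂P/∂n| = 1.42×10⁻⁴ × 0.754 × 36.0 = 3.86×10⁻³ Pa/m

3.9×10⁻³ Pa/m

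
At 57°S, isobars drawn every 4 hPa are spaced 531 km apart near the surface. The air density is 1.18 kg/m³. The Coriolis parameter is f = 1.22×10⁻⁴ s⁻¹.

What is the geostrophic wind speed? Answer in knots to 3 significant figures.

10.2 knots

Pressure gradient: |∂P/∂n| = 400 Pa / 531000 m = 7.53×10⁻⁴ Pa/m
Geostrophic balance (pressure-gradient force = Coriolis force):
V_g = (1/(fρ)) |∂P/∂n| = 7.53×10⁻⁴ / (1.22×10⁻⁴ × 1.18) = 5.23 m/s
Converting: 5.23 m/s × 1.944 = 10.2 knots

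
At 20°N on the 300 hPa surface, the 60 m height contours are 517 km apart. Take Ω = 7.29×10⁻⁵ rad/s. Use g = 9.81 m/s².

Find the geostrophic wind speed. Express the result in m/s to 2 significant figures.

23 m/s

Coriolis parameter at 20°N:
f = 2Ω sin φ = 2 × 7.29×10⁻⁵ × sin 20° = 4.99×10⁻⁵ s⁻¹
Height gradient: |∂Z/∂n| = 60 m / 517000 m = 1.16×10⁻⁴
On a pressure surface, geostrophic balance gives V_g = (g/f)|∂Z/∂n|:
V_g = 9.81 × 1.16×10⁻⁴ / 4.99×10⁻⁵ = 22.8 m/s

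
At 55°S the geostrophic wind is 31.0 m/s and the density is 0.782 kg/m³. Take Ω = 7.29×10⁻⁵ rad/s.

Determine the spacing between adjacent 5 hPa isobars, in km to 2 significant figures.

170 km

Coriolis parameter at 55°S:
f = 2Ω sin φ = 2 × 7.29×10⁻⁵ × sin 55° = 1.19×10⁻⁴ s⁻¹
Geostrophic balance rearranged: |∂P/∂n| = f ρ V_g
|∂P/∂n| = 1.19×10⁻⁴ × 0.782 × 31.0 = 2.90×10⁻³ Pa/m
Isobar spacing: Δn = ΔP/|∂P/∂n| = 500 Pa / 2.90×10⁻³ Pa/m = 172695 m ≈ 170 km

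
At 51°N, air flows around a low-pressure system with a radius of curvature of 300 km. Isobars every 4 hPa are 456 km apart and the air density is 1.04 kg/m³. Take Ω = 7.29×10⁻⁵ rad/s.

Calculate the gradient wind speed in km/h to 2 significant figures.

23 km/h

Coriolis parameter at 51°N:
f = 2Ω sin φ = 2 × 7.29×10⁻⁵ × sin 51° = 1.13×10⁻⁴ s⁻¹
Pressure gradient: |∂P/∂n| = 400 Pa / 456000 m = 8.77×10⁻⁴ Pa/m
Geostrophic speed: V_g = |∂P/∂n|/(fρ) = 8.77×10⁻⁴/(1.13×10⁻⁴ × 1.04) = 7.44 m/s
Around a low, centrifugal force acts outward with Coriolis, so pressure-gradient force balances both:
(1/ρ)|∂P/∂n| = fV + V²/R  →  V² + fR·V − fR·V_g = 0
With fR = 1.13×10⁻⁴ × 300×10³ m = 34.0 m/s:
V = [−fR + √((fR)² + 4 fR V_g)]/2 = [−34.0 + √(34.0² + 4×34.0×7.44)]/2 = 6.28 m/s
Subgeostrophic (V < V_g = 7.44 m/s), as expected around a low.
Converting: 6.28 m/s × 3.6 = 23 km/h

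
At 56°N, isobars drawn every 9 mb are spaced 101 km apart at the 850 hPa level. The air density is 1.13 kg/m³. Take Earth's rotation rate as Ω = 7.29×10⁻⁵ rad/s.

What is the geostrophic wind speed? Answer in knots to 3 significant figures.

Coriolis parameter at 56°N:
f = 2Ω sin φ = 2 × 7.29×10⁻⁵ × sin 56° = 1.21×10⁻⁴ s⁻¹
Pressure gradient: |∂P/∂n| = 900 Pa / 101000 m = 8.91×10⁻³ Pa/m
Geostrophic balance (pressure-gradient force = Coriolis force):
V_g = (1/(fρ)) |∂P/∂n| = 8.91×10⁻³ / (1.21×10⁻⁴ × 1.13) = 65.2 m/s
Converting: 65.2 m/s × 1.944 = 127 knots

127 knots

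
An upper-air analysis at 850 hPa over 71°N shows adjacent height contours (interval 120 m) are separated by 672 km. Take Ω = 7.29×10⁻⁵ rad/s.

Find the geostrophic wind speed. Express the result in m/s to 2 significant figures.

Coriolis parameter at 71°N:
f = 2Ω sin φ = 2 × 7.29×10⁻⁵ × sin 71° = 1.38×10⁻⁴ s⁻¹
Height gradient: |∂Z/∂n| = 120 m / 672000 m = 1.79×10⁻⁴
On a pressure surface, geostrophic balance gives V_g = (g/f)|∂Z/∂n|:
V_g = 9.81 × 1.79×10⁻⁴ / 1.38×10⁻⁴ = 12.7 m/s

13 m/s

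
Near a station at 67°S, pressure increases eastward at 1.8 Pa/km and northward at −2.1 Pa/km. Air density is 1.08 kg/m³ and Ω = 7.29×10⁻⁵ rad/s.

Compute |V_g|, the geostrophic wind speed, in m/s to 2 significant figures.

Coriolis parameter at 67°S:
f = 2Ω sin φ = 2 × 7.29×10⁻⁵ × sin 67° = 1.34×10⁻⁴ s⁻¹
In the Southern Hemisphere f is negative: f = −1.34×10⁻⁴ s⁻¹.
Component geostrophic relations (x east, y north):
u_g = −(1/(fρ)) ∂P/∂y,  v_g = (1/(fρ)) ∂P/∂x
u_g = −(−2.1×10⁻³)/(−1.34×10⁻⁴ × 1.08) = −14.5 m/s;  v_g = (1.8×10⁻³)/(−1.34×10⁻⁴ × 1.08) = −12.4 m/s
|V_g| = √(u_g² + v_g²) = 19.1 m/s

19 m/s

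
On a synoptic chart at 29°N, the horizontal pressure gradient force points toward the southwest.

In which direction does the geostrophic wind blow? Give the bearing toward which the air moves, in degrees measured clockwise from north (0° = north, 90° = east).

315°

The pressure-gradient force points toward the southwest (bearing 225°).
Geostrophic balance: in the Northern Hemisphere the Coriolis force deflects motion to the right, so the geostrophic wind blows 90° to the right of the pressure-gradient force (low pressure on the left).
Rotating 225° by 90° clockwise gives 315° — the wind blows toward the northwest.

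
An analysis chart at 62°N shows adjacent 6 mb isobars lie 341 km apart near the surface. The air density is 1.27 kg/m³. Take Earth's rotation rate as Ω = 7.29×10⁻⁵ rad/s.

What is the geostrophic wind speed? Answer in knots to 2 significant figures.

21 knots

Coriolis parameter at 62°N:
f = 2Ω sin φ = 2 × 7.29×10⁻⁵ × sin 62° = 1.29×10⁻⁴ s⁻¹
Pressure gradient: |∂P/∂n| = 600 Pa / 341000 m = 1.76×10⁻³ Pa/m
Geostrophic balance (pressure-gradient force = Coriolis force):
V_g = (1/(fρ)) |∂P/∂n| = 1.76×10⁻³ / (1.29×10⁻⁴ × 1.27) = 10.8 m/s
Converting: 10.8 m/s × 1.944 = 21 knots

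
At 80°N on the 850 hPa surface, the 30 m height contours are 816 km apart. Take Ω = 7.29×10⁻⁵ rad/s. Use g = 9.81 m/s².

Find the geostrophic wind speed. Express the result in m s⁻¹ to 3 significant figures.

Coriolis parameter at 80°N:
f = 2Ω sin φ = 2 × 7.29×10⁻⁵ × sin 80° = 1.44×10⁻⁴ s⁻¹
Height gradient: |∂Z/∂n| = 30 m / 816000 m = 3.68×10⁻⁵
On a pressure surface, geostrophic balance gives V_g = (g/f)|∂Z/∂n|:
V_g = 9.81 × 3.68×10⁻⁵ / 1.44×10⁻⁴ = 2.51 m/s

2.51 m s⁻¹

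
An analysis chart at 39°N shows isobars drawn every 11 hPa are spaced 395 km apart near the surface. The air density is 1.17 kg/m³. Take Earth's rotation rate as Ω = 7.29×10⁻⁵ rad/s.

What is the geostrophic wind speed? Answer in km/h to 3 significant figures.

93.4 km/h

Coriolis parameter at 39°N:
f = 2Ω sin φ = 2 × 7.29×10⁻⁵ × sin 39° = 9.18×10⁻⁵ s⁻¹
Pressure gradient: |∂P/∂n| = 1100 Pa / 395000 m = 2.78×10⁻³ Pa/m
Geostrophic balance (pressure-gradient force = Coriolis force):
V_g = (1/(fρ)) |∂P/∂n| = 2.78×10⁻³ / (9.18×10⁻⁵ × 1.17) = 25.9 m/s
Converting: 25.9 m/s × 3.6 = 93.4 km/h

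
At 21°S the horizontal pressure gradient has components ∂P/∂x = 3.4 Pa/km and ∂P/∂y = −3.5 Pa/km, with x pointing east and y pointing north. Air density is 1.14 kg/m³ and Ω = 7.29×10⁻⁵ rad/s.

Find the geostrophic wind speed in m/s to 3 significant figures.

81.9 m/s

Coriolis parameter at 21°S:
f = 2Ω sin φ = 2 × 7.29×10⁻⁵ × sin 21° = 5.23×10⁻⁵ s⁻¹
In the Southern Hemisphere f is negative: f = −5.23×10⁻⁵ s⁻¹.
Component geostrophic relations (x east, y north):
u_g = −(1/(fρ)) ∂P/∂y,  v_g = (1/(fρ)) ∂P/∂x
u_g = −(−3.5×10⁻³)/(−5.23×10⁻⁵ × 1.14) = −58.8 m/s;  v_g = (3.4×10⁻³)/(−5.23×10⁻⁵ × 1.14) = −57.1 m/s
|V_g| = √(u_g² + v_g²) = 81.9 m/s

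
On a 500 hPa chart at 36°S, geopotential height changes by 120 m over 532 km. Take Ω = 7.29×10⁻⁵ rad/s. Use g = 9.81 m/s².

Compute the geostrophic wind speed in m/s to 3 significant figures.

25.8 m/s

Coriolis parameter at 36°S:
f = 2Ω sin φ = 2 × 7.29×10⁻⁵ × sin 36° = 8.57×10⁻⁵ s⁻¹
Height gradient: |∂Z/∂n| = 120 m / 532000 m = 2.26×10⁻⁴
On a pressure surface, geostrophic balance gives V_g = (g/f)|∂Z/∂n|:
V_g = 9.81 × 2.26×10⁻⁴ / 8.57×10⁻⁵ = 25.8 m/s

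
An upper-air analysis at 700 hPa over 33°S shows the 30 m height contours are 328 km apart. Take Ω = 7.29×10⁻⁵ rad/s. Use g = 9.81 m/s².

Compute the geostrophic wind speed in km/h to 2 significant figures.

41 km/h

Coriolis parameter at 33°S:
f = 2Ω sin φ = 2 × 7.29×10⁻⁵ × sin 33° = 7.94×10⁻⁵ s⁻¹
Height gradient: |∂Z/∂n| = 30 m / 328000 m = 9.15×10⁻⁵
On a pressure surface, geostrophic balance gives V_g = (g/f)|∂Z/∂n|:
V_g = 9.81 × 9.15×10⁻⁵ / 7.94×10⁻⁵ = 11.3 m/s
Converting: 11.3 m/s × 3.6 = 41 km/h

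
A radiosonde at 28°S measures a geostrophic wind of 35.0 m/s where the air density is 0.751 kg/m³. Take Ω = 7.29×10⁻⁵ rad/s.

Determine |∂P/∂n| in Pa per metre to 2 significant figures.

1.8×10⁻³ Pa/m

Coriolis parameter at 28°S:
f = 2Ω sin φ = 2 × 7.29×10⁻⁵ × sin 28° = 6.84×10⁻⁵ s⁻¹
Geostrophic balance rearranged: |∂P/∂n| = f ρ V_g
|∂P/∂n| = 6.84×10⁻⁵ × 0.751 × 35.0 = 1.80×10⁻³ Pa/m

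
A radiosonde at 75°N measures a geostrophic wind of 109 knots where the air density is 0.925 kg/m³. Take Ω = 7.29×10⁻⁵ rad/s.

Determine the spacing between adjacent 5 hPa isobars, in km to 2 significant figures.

Coriolis parameter at 75°N:
f = 2Ω sin φ = 2 × 7.29×10⁻⁵ × sin 75° = 1.41×10⁻⁴ s⁻¹
Wind speed in SI: 109 knots = 56.1 m/s
Geostrophic balance rearranged: |∂P/∂n| = f ρ V_g
|∂P/∂n| = 1.41×10⁻⁴ × 0.925 × 56.1 = 7.30×10⁻³ Pa/m
Isobar spacing: Δn = ΔP/|∂P/∂n| = 500 Pa / 7.30×10⁻³ Pa/m = 68448 m ≈ 68 km

68 km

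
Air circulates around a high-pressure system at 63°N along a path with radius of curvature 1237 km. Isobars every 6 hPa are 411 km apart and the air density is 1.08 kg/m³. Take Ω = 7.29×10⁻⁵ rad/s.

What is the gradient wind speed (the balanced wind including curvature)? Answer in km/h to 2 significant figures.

40 km/h

Coriolis parameter at 63°N:
f = 2Ω sin φ = 2 × 7.29×10⁻⁵ × sin 63° = 1.30×10⁻⁴ s⁻¹
Pressure gradient: |∂P/∂n| = 600 Pa / 411000 m = 1.46×10⁻³ Pa/m
Geostrophic speed: V_g = |∂P/∂n|/(fρ) = 1.46×10⁻³/(1.30×10⁻⁴ × 1.08) = 10.4 m/s
Around a high, pressure-gradient force acts outward with centrifugal, so Coriolis balances both:
fV = (1/ρ)|∂P/∂n| + V²/R  →  V² − fR·V + fR·V_g = 0
With fR = 1.30×10⁻⁴ × 1237×10³ m = 161 m/s:
V = [fR − √((fR)² − 4 fR V_g)]/2 = [161 − √(161² − 4×161×10.4)]/2 = 11.2 m/s
Supergeostrophic (V > V_g = 10.4 m/s), as expected around a high.
Converting: 11.2 m/s × 3.6 = 40 km/h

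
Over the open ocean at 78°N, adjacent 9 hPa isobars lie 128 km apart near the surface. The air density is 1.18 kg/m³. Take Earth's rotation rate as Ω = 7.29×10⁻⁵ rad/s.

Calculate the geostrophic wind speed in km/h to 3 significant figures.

150 km/h

Coriolis parameter at 78°N:
f = 2Ω sin φ = 2 × 7.29×10⁻⁵ × sin 78° = 1.43×10⁻⁴ s⁻¹
Pressure gradient: |∂P/∂n| = 900 Pa / 128000 m = 7.03×10⁻³ Pa/m
Geostrophic balance (pressure-gradient force = Coriolis force):
V_g = (1/(fρ)) |∂P/∂n| = 7.03×10⁻³ / (1.43×10⁻⁴ × 1.18) = 41.8 m/s
Converting: 41.8 m/s × 3.6 = 150 km/h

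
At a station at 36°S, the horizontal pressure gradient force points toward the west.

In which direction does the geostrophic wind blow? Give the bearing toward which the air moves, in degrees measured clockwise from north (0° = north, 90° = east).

180°

The pressure-gradient force points toward the west (bearing 270°).
Geostrophic balance: in the Southern Hemisphere the Coriolis force deflects motion to the left, so the geostrophic wind blows 90° to the left of the pressure-gradient force (low pressure on the right).
Rotating 270° by 90° counterclockwise gives 180° — the wind blows toward the south.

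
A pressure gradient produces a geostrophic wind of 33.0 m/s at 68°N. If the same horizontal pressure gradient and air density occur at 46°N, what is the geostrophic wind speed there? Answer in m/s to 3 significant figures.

42.5 m/s

With the same pressure gradient and density, V_g ∝ 1/f ∝ 1/sin φ.
V₂ = V₁ · sin φ₁ / sin φ₂ = 33.0 × sin 68° / sin 46°
V₂ = 33.0 × 0.9272/0.7193 = 42.5 m/s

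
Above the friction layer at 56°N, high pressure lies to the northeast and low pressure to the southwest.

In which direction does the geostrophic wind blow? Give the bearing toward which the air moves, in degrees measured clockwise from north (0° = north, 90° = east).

The pressure-gradient force points toward the southwest (bearing 225°).
Geostrophic balance: in the Northern Hemisphere the Coriolis force deflects motion to the right, so the geostrophic wind blows 90° to the right of the pressure-gradient force (low pressure on the left).
Rotating 225° by 90° clockwise gives 315° — the wind blows toward the northwest.

315°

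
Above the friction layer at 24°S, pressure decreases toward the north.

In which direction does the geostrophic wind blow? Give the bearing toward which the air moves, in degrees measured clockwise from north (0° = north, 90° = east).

The pressure-gradient force points toward the north (bearing 000°).
Geostrophic balance: in the Southern Hemisphere the Coriolis force deflects motion to the left, so the geostrophic wind blows 90° to the left of the pressure-gradient force (low pressure on the right).
Rotating 000° by 90° counterclockwise gives 270° — the wind blows toward the west.

270°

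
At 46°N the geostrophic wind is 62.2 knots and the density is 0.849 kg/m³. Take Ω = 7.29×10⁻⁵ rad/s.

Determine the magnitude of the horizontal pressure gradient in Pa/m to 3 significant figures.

Coriolis parameter at 46°N:
f = 2Ω sin φ = 2 × 7.29×10⁻⁵ × sin 46° = 1.05×10⁻⁴ s⁻¹
Wind speed in SI: 62.2 knots = 32.0 m/s
Geostrophic balance rearranged: |∂P/∂n| = f ρ V_g
|∂P/∂n| = 1.05×10⁻⁴ × 0.849 × 32.0 = 2.85×10⁻³ Pa/m

2.85×10⁻³ Pa/m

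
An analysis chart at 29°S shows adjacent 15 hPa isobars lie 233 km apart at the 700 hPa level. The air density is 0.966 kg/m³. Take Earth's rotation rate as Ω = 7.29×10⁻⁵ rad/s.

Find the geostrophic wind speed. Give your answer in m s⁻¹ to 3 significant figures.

94.3 m s⁻¹

Coriolis parameter at 29°S:
f = 2Ω sin φ = 2 × 7.29×10⁻⁵ × sin 29° = 7.07×10⁻⁵ s⁻¹
Pressure gradient: |∂P/∂n| = 1500 Pa / 233000 m = 6.44×10⁻³ Pa/m
Geostrophic balance (pressure-gradient force = Coriolis force):
V_g = (1/(fρ)) |∂P/∂n| = 6.44×10⁻³ / (7.07×10⁻⁵ × 0.966) = 94.3 m/s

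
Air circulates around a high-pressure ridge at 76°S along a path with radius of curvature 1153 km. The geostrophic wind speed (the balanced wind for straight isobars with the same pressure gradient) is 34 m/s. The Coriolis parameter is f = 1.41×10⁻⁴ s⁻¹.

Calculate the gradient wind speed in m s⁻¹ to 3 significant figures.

48.4 m s⁻¹

Around a high, pressure-gradient force acts outward with centrifugal, so Coriolis balances both:
fV = (1/ρ)|∂P/∂n| + V²/R  →  V² − fR·V + fR·V_g = 0
With fR = 1.41×10⁻⁴ × 1153×10³ m = 163 m/s:
V = [fR − √((fR)² − 4 fR V_g)]/2 = [163 − √(163² − 4×163×34)]/2 = 48.4 m/s
Supergeostrophic (V > V_g = 34 m/s), as expected around a high.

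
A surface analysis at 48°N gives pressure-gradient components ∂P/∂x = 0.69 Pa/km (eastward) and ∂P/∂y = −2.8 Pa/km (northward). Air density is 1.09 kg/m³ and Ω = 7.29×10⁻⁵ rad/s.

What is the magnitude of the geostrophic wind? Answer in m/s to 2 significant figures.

24 m/s

Coriolis parameter at 48°N:
f = 2Ω sin φ = 2 × 7.29×10⁻⁵ × sin 48° = 1.08×10⁻⁴ s⁻¹
Component geostrophic relations (x east, y north):
u_g = −(1/(fρ)) ∂P/∂y,  v_g = (1/(fρ)) ∂P/∂x
u_g = −(−2.8×10⁻³)/(1.08×10⁻⁴ × 1.09) = 23.7 m/s;  v_g = (0.69×10⁻³)/(1.08×10⁻⁴ × 1.09) = 5.84 m/s
|V_g| = √(u_g² + v_g²) = 24.4 m/s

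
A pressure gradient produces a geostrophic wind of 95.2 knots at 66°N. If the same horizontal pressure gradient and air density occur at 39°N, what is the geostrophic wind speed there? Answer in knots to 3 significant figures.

With the same pressure gradient and density, V_g ∝ 1/f ∝ 1/sin φ.
V₂ = V₁ · sin φ₁ / sin φ₂ = 95.2 × sin 66° / sin 39°
V₂ = 95.2 × 0.9135/0.6293 = 138 knots

138 knots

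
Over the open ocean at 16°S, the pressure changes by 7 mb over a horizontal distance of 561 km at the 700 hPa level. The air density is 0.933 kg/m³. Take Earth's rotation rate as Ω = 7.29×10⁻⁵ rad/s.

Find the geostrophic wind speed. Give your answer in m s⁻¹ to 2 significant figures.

33 m s⁻¹

Coriolis parameter at 16°S:
f = 2Ω sin φ = 2 × 7.29×10⁻⁵ × sin 16° = 4.02×10⁻⁵ s⁻¹
Pressure gradient: |∂P/∂n| = 700 Pa / 561000 m = 1.25×10⁻³ Pa/m
Geostrophic balance (pressure-gradient force = Coriolis force):
V_g = (1/(fρ)) |∂P/∂n| = 1.25×10⁻³ / (4.02×10⁻⁵ × 0.933) = 33.3 m/s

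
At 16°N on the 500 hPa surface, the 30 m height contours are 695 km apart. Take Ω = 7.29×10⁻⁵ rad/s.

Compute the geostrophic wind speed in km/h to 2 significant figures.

Coriolis parameter at 16°N:
f = 2Ω sin φ = 2 × 7.29×10⁻⁵ × sin 16° = 4.02×10⁻⁵ s⁻¹
Height gradient: |∂Z/∂n| = 30 m / 695000 m = 4.32×10⁻⁵
On a pressure surface, geostrophic balance gives V_g = (g/f)|∂Z/∂n|:
V_g = 9.81 × 4.32×10⁻⁵ / 4.02×10⁻⁵ = 10.5 m/s
Converting: 10.5 m/s × 3.6 = 38 km/h

38 km/h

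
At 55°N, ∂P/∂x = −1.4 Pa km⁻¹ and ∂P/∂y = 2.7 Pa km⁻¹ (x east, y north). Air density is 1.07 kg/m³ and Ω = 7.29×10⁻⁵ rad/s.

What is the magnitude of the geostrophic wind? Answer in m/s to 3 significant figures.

Coriolis parameter at 55°N:
f = 2Ω sin φ = 2 × 7.29×10⁻⁵ × sin 55° = 1.19×10⁻⁴ s⁻¹
Component geostrophic relations (x east, y north):
u_g = −(1/(fρ)) ∂P/∂y,  v_g = (1/(fρ)) ∂P/∂x
u_g = −(2.7×10⁻³)/(1.19×10⁻⁴ × 1.07) = −21.1 m/s;  v_g = (−1.4×10⁻³)/(1.19×10⁻⁴ × 1.07) = −11.0 m/s
|V_g| = √(u_g² + v_g²) = 23.8 m/s

23.8 m/s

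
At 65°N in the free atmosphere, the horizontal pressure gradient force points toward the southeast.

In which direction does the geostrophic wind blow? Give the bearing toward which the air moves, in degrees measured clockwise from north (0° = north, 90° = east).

The pressure-gradient force points toward the southeast (bearing 135°).
Geostrophic balance: in the Northern Hemisphere the Coriolis force deflects motion to the right, so the geostrophic wind blows 90° to the right of the pressure-gradient force (low pressure on the left).
Rotating 135° by 90° clockwise gives 225° — the wind blows toward the southwest.

225°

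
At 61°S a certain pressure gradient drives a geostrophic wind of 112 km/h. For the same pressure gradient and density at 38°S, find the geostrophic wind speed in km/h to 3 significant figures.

159 km/h

With the same pressure gradient and density, V_g ∝ 1/f ∝ 1/sin φ.
V₂ = V₁ · sin φ₁ / sin φ₂ = 112 × sin 61° / sin 38°
V₂ = 112 × 0.8746/0.6157 = 159 km/h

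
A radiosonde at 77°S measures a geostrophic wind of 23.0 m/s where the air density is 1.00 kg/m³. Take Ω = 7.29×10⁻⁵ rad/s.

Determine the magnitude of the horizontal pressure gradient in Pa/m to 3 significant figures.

3.27×10⁻³ Pa/m

Coriolis parameter at 77°S:
f = 2Ω sin φ = 2 × 7.29×10⁻⁵ × sin 77° = 1.42×10⁻⁴ s⁻¹
Geostrophic balance rearranged: |∂P/∂n| = f ρ V_g
|∂P/∂n| = 1.42×10⁻⁴ × 1.00 × 23.0 = 3.27×10⁻³ Pa/m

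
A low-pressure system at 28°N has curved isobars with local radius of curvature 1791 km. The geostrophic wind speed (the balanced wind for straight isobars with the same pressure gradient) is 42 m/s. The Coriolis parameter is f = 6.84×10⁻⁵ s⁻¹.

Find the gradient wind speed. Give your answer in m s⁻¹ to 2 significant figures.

33 m s⁻¹

Around a low, centrifugal force acts outward with Coriolis, so pressure-gradient force balances both:
(1/ρ)|∂P/∂n| = fV + V²/R  →  V² + fR·V − fR·V_g = 0
With fR = 6.84×10⁻⁵ × 1791×10³ m = 123 m/s:
V = [−fR + √((fR)² + 4 fR V_g)]/2 = [−123 + √(123² + 4×123×42)]/2 = 33.1 m/s
Subgeostrophic (V < V_g = 42 m/s), as expected around a low.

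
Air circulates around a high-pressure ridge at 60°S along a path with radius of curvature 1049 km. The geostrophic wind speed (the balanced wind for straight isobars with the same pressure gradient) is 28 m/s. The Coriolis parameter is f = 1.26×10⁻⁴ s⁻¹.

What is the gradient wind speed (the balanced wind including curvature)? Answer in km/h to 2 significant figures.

140 km/h

Around a high, pressure-gradient force acts outward with centrifugal, so Coriolis balances both:
fV = (1/ρ)|∂P/∂n| + V²/R  →  V² − fR·V + fR·V_g = 0
With fR = 1.26×10⁻⁴ × 1049×10³ m = 132 m/s:
V = [fR − √((fR)² − 4 fR V_g)]/2 = [132 − √(132² − 4×132×28)]/2 = 40.3 m/s
Supergeostrophic (V > V_g = 28 m/s), as expected around a high.
Converting: 40.3 m/s × 3.6 = 140 km/h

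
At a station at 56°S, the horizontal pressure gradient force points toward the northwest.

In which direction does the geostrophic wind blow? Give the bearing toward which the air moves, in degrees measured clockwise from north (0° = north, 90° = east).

The pressure-gradient force points toward the northwest (bearing 315°).
Geostrophic balance: in the Southern Hemisphere the Coriolis force deflects motion to the left, so the geostrophic wind blows 90° to the left of the pressure-gradient force (low pressure on the right).
Rotating 315° by 90° counterclockwise gives 225° — the wind blows toward the southwest.

225°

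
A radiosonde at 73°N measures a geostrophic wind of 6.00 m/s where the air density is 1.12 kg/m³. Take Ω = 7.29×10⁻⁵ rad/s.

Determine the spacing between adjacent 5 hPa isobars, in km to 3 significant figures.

534 km

Coriolis parameter at 73°N:
f = 2Ω sin φ = 2 × 7.29×10⁻⁵ × sin 73° = 1.39×10⁻⁴ s⁻¹
Geostrophic balance rearranged: |∂P/∂n| = f ρ V_g
|∂P/∂n| = 1.39×10⁻⁴ × 1.12 × 6.00 = 9.37×10⁻⁴ Pa/m
Isobar spacing: Δn = ΔP/|∂P/∂n| = 500 Pa / 9.37×10⁻⁴ Pa/m = 533638 m ≈ 534 km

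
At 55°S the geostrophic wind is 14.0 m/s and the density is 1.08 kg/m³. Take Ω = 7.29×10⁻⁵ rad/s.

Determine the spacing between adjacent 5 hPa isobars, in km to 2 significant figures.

280 km

Coriolis parameter at 55°S:
f = 2Ω sin φ = 2 × 7.29×10⁻⁵ × sin 55° = 1.19×10⁻⁴ s⁻¹
Geostrophic balance rearranged: |∂P/∂n| = f ρ V_g
|∂P/∂n| = 1.19×10⁻⁴ × 1.08 × 14.0 = 1.81×10⁻³ Pa/m
Isobar spacing: Δn = ΔP/|∂P/∂n| = 500 Pa / 1.81×10⁻³ Pa/m = 276883 m ≈ 280 km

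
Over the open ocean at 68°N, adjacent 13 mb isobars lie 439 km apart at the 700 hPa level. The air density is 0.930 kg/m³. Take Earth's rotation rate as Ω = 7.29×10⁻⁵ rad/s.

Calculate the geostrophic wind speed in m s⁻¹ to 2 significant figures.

Coriolis parameter at 68°N:
f = 2Ω sin φ = 2 × 7.29×10⁻⁵ × sin 68° = 1.35×10⁻⁴ s⁻¹
Pressure gradient: |∂P/∂n| = 1300 Pa / 439000 m = 2.96×10⁻³ Pa/m
Geostrophic balance (pressure-gradient force = Coriolis force):
V_g = (1/(fρ)) |∂P/∂n| = 2.96×10⁻³ / (1.35×10⁻⁴ × 0.930) = 23.6 m/s

24 m s⁻¹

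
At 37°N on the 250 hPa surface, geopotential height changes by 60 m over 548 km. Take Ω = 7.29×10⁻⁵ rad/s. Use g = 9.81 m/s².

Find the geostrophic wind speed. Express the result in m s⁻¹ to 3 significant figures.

Coriolis parameter at 37°N:
f = 2Ω sin φ = 2 × 7.29×10⁻⁵ × sin 37° = 8.77×10⁻⁵ s⁻¹
Height gradient: |∂Z/∂n| = 60 m / 548000 m = 1.09×10⁻⁴
On a pressure surface, geostrophic balance gives V_g = (g/f)|∂Z/∂n|:
V_g = 9.81 × 1.09×10⁻⁴ / 8.77×10⁻⁵ = 12.2 m/s

12.2 m s⁻¹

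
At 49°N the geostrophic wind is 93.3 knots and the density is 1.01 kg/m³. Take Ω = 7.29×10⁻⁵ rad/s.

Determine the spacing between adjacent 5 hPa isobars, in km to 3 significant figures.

93.7 km

Coriolis parameter at 49°N:
f = 2Ω sin φ = 2 × 7.29×10⁻⁵ × sin 49° = 1.10×10⁻⁴ s⁻¹
Wind speed in SI: 93.3 knots = 48.0 m/s
Geostrophic balance rearranged: |∂P/∂n| = f ρ V_g
|∂P/∂n| = 1.10×10⁻⁴ × 1.01 × 48.0 = 5.33×10⁻³ Pa/m
Isobar spacing: Δn = ΔP/|∂P/∂n| = 500 Pa / 5.33×10⁻³ Pa/m = 93733 m ≈ 93.7 km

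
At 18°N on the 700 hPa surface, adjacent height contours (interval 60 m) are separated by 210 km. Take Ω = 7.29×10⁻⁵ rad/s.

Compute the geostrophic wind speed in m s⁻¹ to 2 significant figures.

62 m s⁻¹

Coriolis parameter at 18°N:
f = 2Ω sin φ = 2 × 7.29×10⁻⁵ × sin 18° = 4.51×10⁻⁵ s⁻¹
Height gradient: |∂Z/∂n| = 60 m / 210000 m = 2.86×10⁻⁴
On a pressure surface, geostrophic balance gives V_g = (g/f)|∂Z/∂n|:
V_g = 9.81 × 2.86×10⁻⁴ / 4.51×10⁻⁵ = 62.2 m/s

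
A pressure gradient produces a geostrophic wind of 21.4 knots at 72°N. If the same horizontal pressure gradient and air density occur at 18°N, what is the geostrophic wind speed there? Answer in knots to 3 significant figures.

65.9 knots

With the same pressure gradient and density, V_g ∝ 1/f ∝ 1/sin φ.
V₂ = V₁ · sin φ₁ / sin φ₂ = 21.4 × sin 72° / sin 18°
V₂ = 21.4 × 0.9511/0.3090 = 65.9 knots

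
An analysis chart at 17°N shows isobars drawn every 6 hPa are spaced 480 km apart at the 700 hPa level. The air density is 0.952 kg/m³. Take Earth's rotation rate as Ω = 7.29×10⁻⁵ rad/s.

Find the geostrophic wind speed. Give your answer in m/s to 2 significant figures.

Coriolis parameter at 17°N:
f = 2Ω sin φ = 2 × 7.29×10⁻⁵ × sin 17° = 4.26×10⁻⁵ s⁻¹
Pressure gradient: |∂P/∂n| = 600 Pa / 480000 m = 1.25×10⁻³ Pa/m
Geostrophic balance (pressure-gradient force = Coriolis force):
V_g = (1/(fρ)) |∂P/∂n| = 1.25×10⁻³ / (4.26×10⁻⁵ × 0.952) = 30.8 m/s

31 m/s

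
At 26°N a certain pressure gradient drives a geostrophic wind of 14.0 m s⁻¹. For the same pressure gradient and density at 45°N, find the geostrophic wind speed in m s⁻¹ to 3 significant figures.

With the same pressure gradient and density, V_g ∝ 1/f ∝ 1/sin φ.
V₂ = V₁ · sin φ₁ / sin φ₂ = 14.0 × sin 26° / sin 45°
V₂ = 14.0 × 0.4384/0.7071 = 8.68 m s⁻¹

8.68 m s⁻¹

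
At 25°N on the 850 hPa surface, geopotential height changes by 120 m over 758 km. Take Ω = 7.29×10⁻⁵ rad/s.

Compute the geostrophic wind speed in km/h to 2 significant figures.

91 km/h

Coriolis parameter at 25°N:
f = 2Ω sin φ = 2 × 7.29×10⁻⁵ × sin 25° = 6.16×10⁻⁵ s⁻¹
Height gradient: |∂Z/∂n| = 120 m / 758000 m = 1.58×10⁻⁴
On a pressure surface, geostrophic balance gives V_g = (g/f)|∂Z/∂n|:
V_g = 9.81 × 1.58×10⁻⁴ / 6.16×10⁻⁵ = 25.2 m/s
Converting: 25.2 m/s × 3.6 = 91 km/h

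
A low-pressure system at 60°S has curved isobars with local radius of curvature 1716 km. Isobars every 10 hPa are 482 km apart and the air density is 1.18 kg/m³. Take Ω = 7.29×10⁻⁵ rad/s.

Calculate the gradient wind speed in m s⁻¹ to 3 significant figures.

Coriolis parameter at 60°S:
f = 2Ω sin φ = 2 × 7.29×10⁻⁵ × sin 60° = 1.26×10⁻⁴ s⁻¹
Pressure gradient: |∂P/∂n| = 1000 Pa / 482000 m = 2.07×10⁻³ Pa/m
Geostrophic speed: V_g = |∂P/∂n|/(fρ) = 2.07×10⁻³/(1.26×10⁻⁴ × 1.18) = 13.9 m/s
Around a low, centrifugal force acts outward with Coriolis, so pressure-gradient force balances both:
(1/ρ)|∂P/∂n| = fV + V²/R  →  V² + fR·V − fR·V_g = 0
With fR = 1.26×10⁻⁴ × 1716×10³ m = 217 m/s:
V = [−fR + √((fR)² + 4 fR V_g)]/2 = [−217 + √(217² + 4×217×13.9)]/2 = 13.1 m/s
Subgeostrophic (V < V_g = 13.9 m/s), as expected around a low.

13.1 m s⁻¹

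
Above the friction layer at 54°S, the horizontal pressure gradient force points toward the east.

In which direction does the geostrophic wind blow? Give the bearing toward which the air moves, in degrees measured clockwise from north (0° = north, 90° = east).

The pressure-gradient force points toward the east (bearing 090°).
Geostrophic balance: in the Southern Hemisphere the Coriolis force deflects motion to the left, so the geostrophic wind blows 90° to the left of the pressure-gradient force (low pressure on the right).
Rotating 090° by 90° counterclockwise gives 000° — the wind blows toward the north.

000°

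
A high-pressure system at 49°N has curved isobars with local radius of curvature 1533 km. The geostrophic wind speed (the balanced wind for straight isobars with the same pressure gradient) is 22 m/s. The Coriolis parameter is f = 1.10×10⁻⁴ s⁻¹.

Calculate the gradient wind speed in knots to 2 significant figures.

51 knots

Around a high, pressure-gradient force acts outward with centrifugal, so Coriolis balances both:
fV = (1/ρ)|∂P/∂n| + V²/R  →  V² − fR·V + fR·V_g = 0
With fR = 1.10×10⁻⁴ × 1533×10³ m = 169 m/s:
V = [fR − √((fR)² − 4 fR V_g)]/2 = [169 − √(169² − 4×169×22)]/2 = 26 m/s
Supergeostrophic (V > V_g = 22 m/s), as expected around a high.
Converting: 26 m/s × 1.944 = 51 knots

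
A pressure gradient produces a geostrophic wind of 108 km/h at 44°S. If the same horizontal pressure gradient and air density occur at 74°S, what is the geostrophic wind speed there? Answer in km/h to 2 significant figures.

With the same pressure gradient and density, V_g ∝ 1/f ∝ 1/sin φ.
V₂ = V₁ · sin φ₁ / sin φ₂ = 108 × sin 44° / sin 74°
V₂ = 108 × 0.6947/0.9613 = 78 km/h

78 km/h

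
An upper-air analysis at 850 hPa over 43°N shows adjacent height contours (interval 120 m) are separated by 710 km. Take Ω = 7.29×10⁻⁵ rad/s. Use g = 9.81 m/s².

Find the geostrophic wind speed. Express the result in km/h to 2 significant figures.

60 km/h

Coriolis parameter at 43°N:
f = 2Ω sin φ = 2 × 7.29×10⁻⁵ × sin 43° = 9.94×10⁻⁵ s⁻¹
Height gradient: |∂Z/∂n| = 120 m / 710000 m = 1.69×10⁻⁴
On a pressure surface, geostrophic balance gives V_g = (g/f)|∂Z/∂n|:
V_g = 9.81 × 1.69×10⁻⁴ / 9.94×10⁻⁵ = 16.7 m/s
Converting: 16.7 m/s × 3.6 = 60 km/h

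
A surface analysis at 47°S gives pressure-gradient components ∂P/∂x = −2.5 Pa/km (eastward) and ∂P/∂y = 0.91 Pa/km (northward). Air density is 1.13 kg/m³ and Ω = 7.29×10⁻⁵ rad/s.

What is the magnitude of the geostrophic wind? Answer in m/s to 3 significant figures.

22.1 m/s

Coriolis parameter at 47°S:
f = 2Ω sin φ = 2 × 7.29×10⁻⁵ × sin 47° = 1.07×10⁻⁴ s⁻¹
In the Southern Hemisphere f is negative: f = −1.07×10⁻⁴ s⁻¹.
Component geostrophic relations (x east, y north):
u_g = −(1/(fρ)) ∂P/∂y,  v_g = (1/(fρ)) ∂P/∂x
u_g = −(0.91×10⁻³)/(−1.07×10⁻⁴ × 1.13) = 7.55 m/s;  v_g = (−2.5×10⁻³)/(−1.07×10⁻⁴ × 1.13) = 20.7 m/s
|V_g| = √(u_g² + v_g²) = 22.1 m/s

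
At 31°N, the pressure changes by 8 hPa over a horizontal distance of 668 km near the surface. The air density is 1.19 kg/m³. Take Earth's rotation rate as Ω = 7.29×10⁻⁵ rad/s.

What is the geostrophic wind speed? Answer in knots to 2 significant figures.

Coriolis parameter at 31°N:
f = 2Ω sin φ = 2 × 7.29×10⁻⁵ × sin 31° = 7.51×10⁻⁵ s⁻¹
Pressure gradient: |∂P/∂n| = 800 Pa / 668000 m = 1.20×10⁻³ Pa/m
Geostrophic balance (pressure-gradient force = Coriolis force):
V_g = (1/(fρ)) |∂P/∂n| = 1.20×10⁻³ / (7.51×10⁻⁵ × 1.19) = 13.4 m/s
Converting: 13.4 m/s × 1.944 = 26 knots

26 knots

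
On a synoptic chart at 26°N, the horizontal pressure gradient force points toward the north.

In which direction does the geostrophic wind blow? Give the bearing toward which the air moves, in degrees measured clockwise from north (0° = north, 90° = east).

The pressure-gradient force points toward the north (bearing 000°).
Geostrophic balance: in the Northern Hemisphere the Coriolis force deflects motion to the right, so the geostrophic wind blows 90° to the right of the pressure-gradient force (low pressure on the left).
Rotating 000° by 90° clockwise gives 090° — the wind blows toward the east.

090°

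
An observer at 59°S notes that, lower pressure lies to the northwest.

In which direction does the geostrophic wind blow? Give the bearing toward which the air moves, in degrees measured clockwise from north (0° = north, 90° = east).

The pressure-gradient force points toward the northwest (bearing 315°).
Geostrophic balance: in the Southern Hemisphere the Coriolis force deflects motion to the left, so the geostrophic wind blows 90° to the left of the pressure-gradient force (low pressure on the right).
Rotating 315° by 90° counterclockwise gives 225° — the wind blows toward the southwest.

225°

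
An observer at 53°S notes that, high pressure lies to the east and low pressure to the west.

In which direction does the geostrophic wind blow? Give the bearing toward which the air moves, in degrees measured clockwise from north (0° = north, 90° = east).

The pressure-gradient force points toward the west (bearing 270°).
Geostrophic balance: in the Southern Hemisphere the Coriolis force deflects motion to the left, so the geostrophic wind blows 90° to the left of the pressure-gradient force (low pressure on the right).
Rotating 270° by 90° counterclockwise gives 180° — the wind blows toward the south.

180°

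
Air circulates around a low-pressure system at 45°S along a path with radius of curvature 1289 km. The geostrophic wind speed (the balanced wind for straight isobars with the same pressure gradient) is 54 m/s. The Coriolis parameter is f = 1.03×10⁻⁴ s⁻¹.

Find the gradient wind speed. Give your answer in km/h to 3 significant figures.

148 km/h

Around a low, centrifugal force acts outward with Coriolis, so pressure-gradient force balances both:
(1/ρ)|∂P/∂n| = fV + V²/R  →  V² + fR·V − fR·V_g = 0
With fR = 1.03×10⁻⁴ × 1289×10³ m = 133 m/s:
V = [−fR + √((fR)² + 4 fR V_g)]/2 = [−133 + √(133² + 4×133×54)]/2 = 41.2 m/s
Subgeostrophic (V < V_g = 54 m/s), as expected around a low.
Converting: 41.2 m/s × 3.6 = 148 km/h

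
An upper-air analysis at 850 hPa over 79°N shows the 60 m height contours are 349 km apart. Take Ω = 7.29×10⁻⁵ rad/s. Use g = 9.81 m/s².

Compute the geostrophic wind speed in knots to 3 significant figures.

Coriolis parameter at 79°N:
f = 2Ω sin φ = 2 × 7.29×10⁻⁵ × sin 79° = 1.43×10⁻⁴ s⁻¹
Height gradient: |∂Z/∂n| = 60 m / 349000 m = 1.72×10⁻⁴
On a pressure surface, geostrophic balance gives V_g = (g/f)|∂Z/∂n|:
V_g = 9.81 × 1.72×10⁻⁴ / 1.43×10⁻⁴ = 11.8 m/s
Converting: 11.8 m/s × 1.944 = 22.9 knots

22.9 knots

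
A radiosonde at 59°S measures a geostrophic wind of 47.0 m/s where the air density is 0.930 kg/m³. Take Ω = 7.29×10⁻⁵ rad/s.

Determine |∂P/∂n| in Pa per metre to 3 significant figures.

Coriolis parameter at 59°S:
f = 2Ω sin φ = 2 × 7.29×10⁻⁵ × sin 59° = 1.25×10⁻⁴ s⁻¹
Geostrophic balance rearranged: |∂P/∂n| = f ρ V_g
|∂P/∂n| = 1.25×10⁻⁴ × 0.930 × 47.0 = 5.46×10⁻³ Pa/m

5.46×10⁻³ Pa/m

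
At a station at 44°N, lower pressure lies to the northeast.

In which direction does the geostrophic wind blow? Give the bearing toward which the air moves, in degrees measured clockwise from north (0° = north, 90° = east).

135°

The pressure-gradient force points toward the northeast (bearing 045°).
Geostrophic balance: in the Northern Hemisphere the Coriolis force deflects motion to the right, so the geostrophic wind blows 90° to the right of the pressure-gradient force (low pressure on the left).
Rotating 045° by 90° clockwise gives 135° — the wind blows toward the southeast.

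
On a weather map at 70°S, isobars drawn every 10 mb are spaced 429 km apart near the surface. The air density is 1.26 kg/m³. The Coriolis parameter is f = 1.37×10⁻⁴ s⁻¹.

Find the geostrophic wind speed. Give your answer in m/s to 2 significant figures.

14 m/s

Pressure gradient: |∂P/∂n| = 1000 Pa / 429000 m = 2.33×10⁻³ Pa/m
Geostrophic balance (pressure-gradient force = Coriolis force):
V_g = (1/(fρ)) |∂P/∂n| = 2.33×10⁻³ / (1.37×10⁻⁴ × 1.26) = 13.5 m/s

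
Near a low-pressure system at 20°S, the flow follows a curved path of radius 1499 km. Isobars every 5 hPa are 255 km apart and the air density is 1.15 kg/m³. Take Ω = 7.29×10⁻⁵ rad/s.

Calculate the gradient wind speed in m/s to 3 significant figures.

25.5 m/s

Coriolis parameter at 20°S:
f = 2Ω sin φ = 2 × 7.29×10⁻⁵ × sin 20° = 4.99×10⁻⁵ s⁻¹
Pressure gradient: |∂P/∂n| = 500 Pa / 255000 m = 1.96×10⁻³ Pa/m
Geostrophic speed: V_g = |∂P/∂n|/(fρ) = 1.96×10⁻³/(4.99×10⁻⁵ × 1.15) = 34.2 m/s
Around a low, centrifugal force acts outward with Coriolis, so pressure-gradient force balances both:
(1/ρ)|∂P/∂n| = fV + V²/R  →  V² + fR·V − fR·V_g = 0
With fR = 4.99×10⁻⁵ × 1499×10³ m = 74.7 m/s:
V = [−fR + √((fR)² + 4 fR V_g)]/2 = [−74.7 + √(74.7² + 4×74.7×34.2)]/2 = 25.5 m/s
Subgeostrophic (V < V_g = 34.2 m/s), as expected around a low.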